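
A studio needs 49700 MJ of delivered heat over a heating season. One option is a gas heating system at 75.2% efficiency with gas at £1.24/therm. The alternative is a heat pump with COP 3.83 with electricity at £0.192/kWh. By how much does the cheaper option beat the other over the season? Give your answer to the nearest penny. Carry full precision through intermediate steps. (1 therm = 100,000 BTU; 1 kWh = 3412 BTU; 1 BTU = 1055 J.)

£84.65

Heat load = 49700 MJ = 49,700,000,000 J / 1055 = 47,109,005 BTU
Gas: input = 47,109,005 / 0.752 = 62,644,953 BTU = 626.4 therm → 626.4 × £1.24 = £776.80
Heat pump: 47,109,005 BTU / 3412 = 13,810 kWh heat; / 3.83 = 3,605 kWh in → × £0.192 = £692.15
Difference = |£776.80 − £692.15| = £84.65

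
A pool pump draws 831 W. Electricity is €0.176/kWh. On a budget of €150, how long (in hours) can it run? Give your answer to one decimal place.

1025.6 h

Energy budget = €150 / €0.176 per kWh = 852.3 kWh = 852,273 Wh
Runtime = 852,273 Wh / 831 W = 1,026 h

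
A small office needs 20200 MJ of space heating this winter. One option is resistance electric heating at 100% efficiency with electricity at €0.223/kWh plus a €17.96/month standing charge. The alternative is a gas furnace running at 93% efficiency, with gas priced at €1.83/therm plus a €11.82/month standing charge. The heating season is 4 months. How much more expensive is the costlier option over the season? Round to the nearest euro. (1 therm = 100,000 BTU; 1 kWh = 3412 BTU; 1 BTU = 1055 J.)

€899

Heat load = 20200 MJ = 20,200,000,000 J / 1055 = 19,146,919 BTU
Gas: input = 19,146,919 / 0.93 = 20,588,085 BTU = 205.9 therm → 205.9 × €1.83 = €376.76; + 4 × €11.82 standing = €424.04
Electric: 19,146,919 BTU / 3412 = 5,612 kWh → × €0.223 = €1,251.40; + 4 × €17.96 standing = €1,323.24
Difference = |€424.04 − €1,323.24| = €899.19 ≈ €899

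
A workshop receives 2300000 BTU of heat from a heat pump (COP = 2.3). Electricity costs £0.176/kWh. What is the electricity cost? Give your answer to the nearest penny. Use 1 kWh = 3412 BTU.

Heat delivered = 2,300,000 BTU / 3412 = 674.1 kWh
Electrical input = 674.1 kWh / 2.3 = 293.1 kWh
Cost = 293.1 × £0.176/kWh = £51.58

£51.58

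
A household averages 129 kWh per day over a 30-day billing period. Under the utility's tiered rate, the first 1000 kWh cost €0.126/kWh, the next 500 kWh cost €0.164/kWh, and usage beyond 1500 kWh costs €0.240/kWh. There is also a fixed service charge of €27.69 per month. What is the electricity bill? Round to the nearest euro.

€804

Usage = 129 kWh/day × 30 days = 3870 kWh
First 1000 kWh × €0.126 = €126.00
Next 500 kWh × €0.164 = €82.00
Remaining 2370 kWh × €0.240 = €568.80
Energy charge = €776.80; + service €27.69 = €804.49 ≈ €804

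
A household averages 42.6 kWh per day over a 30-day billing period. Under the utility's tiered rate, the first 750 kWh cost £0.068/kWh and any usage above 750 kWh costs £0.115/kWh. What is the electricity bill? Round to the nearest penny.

Usage = 42.6 kWh/day × 30 days = 1278 kWh
First 750 kWh × £0.068 = £51.00
Remaining 528 kWh × £0.115 = £60.72
Total = £111.72

£111.72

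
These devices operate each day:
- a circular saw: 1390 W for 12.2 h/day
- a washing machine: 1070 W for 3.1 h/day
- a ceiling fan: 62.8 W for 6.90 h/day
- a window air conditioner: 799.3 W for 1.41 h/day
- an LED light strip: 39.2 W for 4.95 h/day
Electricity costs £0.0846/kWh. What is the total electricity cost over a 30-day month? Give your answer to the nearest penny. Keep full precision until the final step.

£55.91

circular saw: 1390 W × 12.2 h × 30 d = 508,740 Wh = 508.7 kWh
washing machine: 1070 W × 3.1 h × 30 d = 99,510 Wh = 99.51 kWh
ceiling fan: 62.8 W × 6.90 h × 30 d = 13,000 Wh = 13 kWh
window air conditioner: 799.3 W × 1.41 h × 30 d = 33,810 Wh = 33.81 kWh
LED light strip: 39.2 W × 4.95 h × 30 d = 5,821 Wh = 5.821 kWh
Total energy = 508.7 + 99.51 + 13 + 33.81 + 5.821 = 660.9 kWh
Cost = 660.9 kWh × £0.0846 = £55.91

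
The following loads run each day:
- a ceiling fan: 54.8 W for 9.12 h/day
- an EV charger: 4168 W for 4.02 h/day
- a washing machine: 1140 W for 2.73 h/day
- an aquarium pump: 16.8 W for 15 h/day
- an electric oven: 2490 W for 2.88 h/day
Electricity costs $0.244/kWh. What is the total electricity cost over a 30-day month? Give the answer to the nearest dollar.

ceiling fan: 54.8 W × 9.12 h × 30 d = 14,993 Wh = 14.99 kWh
EV charger: 4168 W × 4.02 h × 30 d = 502,661 Wh = 502.7 kWh
washing machine: 1140 W × 2.73 h × 30 d = 93,366 Wh = 93.37 kWh
aquarium pump: 16.8 W × 15 h × 30 d = 7,560 Wh = 7.56 kWh
electric oven: 2490 W × 2.88 h × 30 d = 215,136 Wh = 215.1 kWh
Total energy = 14.99 + 502.7 + 93.37 + 7.56 + 215.1 = 833.7 kWh
Cost = 833.7 kWh × $0.244 = $203.43 ≈ $203

$203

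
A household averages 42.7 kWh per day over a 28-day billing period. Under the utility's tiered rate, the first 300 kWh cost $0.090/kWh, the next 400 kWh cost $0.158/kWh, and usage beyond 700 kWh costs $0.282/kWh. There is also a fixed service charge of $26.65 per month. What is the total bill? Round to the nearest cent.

$256.61

Usage = 42.7 kWh/day × 28 days = 1195.6 kWh
First 300 kWh × $0.090 = $27.00
Next 400 kWh × $0.158 = $63.20
Remaining 495.6 kWh × $0.282 = $139.76
Energy charge = $229.96; + service $26.65 = $256.61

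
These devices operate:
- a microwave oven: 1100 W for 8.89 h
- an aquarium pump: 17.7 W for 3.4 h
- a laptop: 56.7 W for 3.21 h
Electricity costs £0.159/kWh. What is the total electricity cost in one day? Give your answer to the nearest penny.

microwave oven: 1100 W × 8.89 h = 9,779 Wh = 9.779 kWh
aquarium pump: 17.7 W × 3.4 h = 60 Wh = 0.06018 kWh
laptop: 56.7 W × 3.21 h = 182 Wh = 0.182 kWh
Total energy = 9.779 + 0.06018 + 0.182 = 10.02 kWh
Cost = 10.02 kWh × £0.159 = £1.59

£1.59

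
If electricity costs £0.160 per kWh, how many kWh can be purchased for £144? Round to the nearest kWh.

£144 / £0.160 per kWh = 900 kWh

900 kWh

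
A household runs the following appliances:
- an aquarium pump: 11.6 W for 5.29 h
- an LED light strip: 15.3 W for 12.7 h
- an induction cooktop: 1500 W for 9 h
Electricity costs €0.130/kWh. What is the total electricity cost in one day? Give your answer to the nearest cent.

aquarium pump: 11.6 W × 5.29 h = 61 Wh = 0.06136 kWh
LED light strip: 15.3 W × 12.7 h = 194 Wh = 0.1943 kWh
induction cooktop: 1500 W × 9 h = 13,500 Wh = 13.5 kWh
Total energy = 0.06136 + 0.1943 + 13.5 = 13.76 kWh
Cost = 13.76 kWh × €0.130 = €1.79

€1.79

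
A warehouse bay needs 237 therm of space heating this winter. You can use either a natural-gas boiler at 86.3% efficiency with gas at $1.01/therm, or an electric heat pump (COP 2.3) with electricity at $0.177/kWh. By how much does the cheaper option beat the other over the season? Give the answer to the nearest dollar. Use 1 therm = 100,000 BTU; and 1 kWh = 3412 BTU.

$257

Heat load = 237 therm × 100,000 = 23,700,000 BTU
Gas: input = 23,700,000 / 0.863 = 27,462,341 BTU = 274.6 therm → 274.6 × $1.01 = $277.37
Heat pump: 23,700,000 BTU / 3412 = 6,946 kWh heat; / 2.3 = 3,020 kWh in → × $0.177 = $534.55
Difference = |$277.37 − $534.55| = $257.18 ≈ $257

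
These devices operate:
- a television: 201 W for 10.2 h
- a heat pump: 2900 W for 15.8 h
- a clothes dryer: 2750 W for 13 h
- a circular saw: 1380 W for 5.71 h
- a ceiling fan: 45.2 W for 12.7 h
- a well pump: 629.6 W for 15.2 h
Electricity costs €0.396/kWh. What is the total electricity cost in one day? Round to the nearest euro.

television: 201 W × 10.2 h = 2,050 Wh = 2.05 kWh
heat pump: 2900 W × 15.8 h = 45,820 Wh = 45.82 kWh
clothes dryer: 2750 W × 13 h = 35,750 Wh = 35.75 kWh
circular saw: 1380 W × 5.71 h = 7,880 Wh = 7.88 kWh
ceiling fan: 45.2 W × 12.7 h = 574 Wh = 0.574 kWh
well pump: 629.6 W × 15.2 h = 9,570 Wh = 9.57 kWh
Total energy = 2.05 + 45.82 + 35.75 + 7.88 + 0.574 + 9.57 = 101.6 kWh
Cost = 101.6 kWh × €0.396 = €40.25 ≈ €40

€40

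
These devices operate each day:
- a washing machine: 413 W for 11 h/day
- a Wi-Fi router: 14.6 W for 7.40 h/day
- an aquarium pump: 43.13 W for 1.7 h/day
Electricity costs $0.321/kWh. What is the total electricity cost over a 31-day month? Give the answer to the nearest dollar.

washing machine: 413 W × 11 h × 31 d = 140,833 Wh = 140.8 kWh
Wi-Fi router: 14.6 W × 7.40 h × 31 d = 3,349 Wh = 3.349 kWh
aquarium pump: 43.13 W × 1.7 h × 31 d = 2,273 Wh = 2.273 kWh
Total energy = 140.8 + 3.349 + 2.273 = 146.5 kWh
Cost = 146.5 kWh × $0.321 = $47.01 ≈ $47

$47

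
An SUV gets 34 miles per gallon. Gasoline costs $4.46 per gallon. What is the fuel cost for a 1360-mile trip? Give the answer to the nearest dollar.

Fuel = 1360 mi / 34 mpg = 40 gal
Cost = 40 gal × $4.46/gal = $178.40 ≈ $178

$178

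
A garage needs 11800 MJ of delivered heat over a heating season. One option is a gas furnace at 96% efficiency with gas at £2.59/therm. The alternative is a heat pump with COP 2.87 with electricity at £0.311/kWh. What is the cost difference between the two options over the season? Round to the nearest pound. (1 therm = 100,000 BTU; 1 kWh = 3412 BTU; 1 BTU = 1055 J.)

£53

Heat load = 11800 MJ = 11,800,000,000 J / 1055 = 11,184,834 BTU
Gas: input = 11,184,834 / 0.96 = 11,650,869 BTU = 116.5 therm → 116.5 × £2.59 = £301.76
Heat pump: 11,184,834 BTU / 3412 = 3,278 kWh heat; / 2.87 = 1,142 kWh in → × £0.311 = £355.22
Difference = |£301.76 − £355.22| = £53.46 ≈ £53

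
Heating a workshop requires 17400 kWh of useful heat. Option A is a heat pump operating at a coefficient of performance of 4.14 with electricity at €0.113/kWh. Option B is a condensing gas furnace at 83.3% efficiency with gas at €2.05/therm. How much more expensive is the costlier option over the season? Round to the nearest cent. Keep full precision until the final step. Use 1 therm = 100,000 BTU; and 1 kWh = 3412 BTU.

Heat load = 17400 kWh × 3412 = 59,368,800 BTU
Gas: input = 59,368,800 / 0.833 = 71,271,068 BTU = 712.7 therm → 712.7 × €2.05 = €1,461.06
Heat pump: 59,368,800 BTU / 3412 = 17,400 kWh heat; / 4.14 = 4,203 kWh in → × €0.113 = €474.93
Difference = |€1,461.06 − €474.93| = €986.13

€986.13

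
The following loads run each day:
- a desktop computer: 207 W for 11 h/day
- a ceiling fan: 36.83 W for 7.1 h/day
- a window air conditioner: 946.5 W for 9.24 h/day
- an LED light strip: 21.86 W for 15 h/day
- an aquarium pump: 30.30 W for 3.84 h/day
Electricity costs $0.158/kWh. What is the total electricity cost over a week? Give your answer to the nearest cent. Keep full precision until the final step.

desktop computer: 207 W × 11 h × 7 d = 15,939 Wh = 15.94 kWh
ceiling fan: 36.83 W × 7.1 h × 7 d = 1,830 Wh = 1.83 kWh
window air conditioner: 946.5 W × 9.24 h × 7 d = 61,220 Wh = 61.22 kWh
LED light strip: 21.86 W × 15 h × 7 d = 2,295 Wh = 2.295 kWh
aquarium pump: 30.30 W × 3.84 h × 7 d = 814 Wh = 0.8145 kWh
Total energy = 15.94 + 1.83 + 61.22 + 2.295 + 0.8145 = 82.1 kWh
Cost = 82.1 kWh × $0.158 = $12.97

$12.97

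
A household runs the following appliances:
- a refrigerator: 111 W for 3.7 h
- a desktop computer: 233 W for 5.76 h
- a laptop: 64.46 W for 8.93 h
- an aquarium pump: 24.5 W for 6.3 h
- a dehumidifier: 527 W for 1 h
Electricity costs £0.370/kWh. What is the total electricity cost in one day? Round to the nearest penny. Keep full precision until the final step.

refrigerator: 111 W × 3.7 h = 411 Wh = 0.4107 kWh
desktop computer: 233 W × 5.76 h = 1,342 Wh = 1.342 kWh
laptop: 64.46 W × 8.93 h = 576 Wh = 0.5756 kWh
aquarium pump: 24.5 W × 6.3 h = 154 Wh = 0.1543 kWh
dehumidifier: 527 W × 1 h = 527 Wh = 0.527 kWh
Total energy = 0.4107 + 1.342 + 0.5756 + 0.1543 + 0.527 = 3.01 kWh
Cost = 3.01 kWh × £0.370 = £1.11

£1.11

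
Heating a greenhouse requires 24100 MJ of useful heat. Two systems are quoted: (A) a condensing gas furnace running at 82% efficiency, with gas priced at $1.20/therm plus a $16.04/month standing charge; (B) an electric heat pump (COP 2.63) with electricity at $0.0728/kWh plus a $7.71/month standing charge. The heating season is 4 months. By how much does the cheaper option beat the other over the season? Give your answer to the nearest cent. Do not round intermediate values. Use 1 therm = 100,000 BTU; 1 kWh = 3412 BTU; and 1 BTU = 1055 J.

$182.29

Heat load = 24100 MJ = 24,100,000,000 J / 1055 = 22,843,602 BTU
Gas: input = 22,843,602 / 0.82 = 27,858,051 BTU = 278.6 therm → 278.6 × $1.20 = $334.30; + 4 × $16.04 standing = $398.46
Heat pump: 22,843,602 BTU / 3412 = 6,695 kWh heat; / 2.63 = 2,546 kWh in → × $0.0728 = $185.32; + 4 × $7.71 standing = $216.16
Difference = |$398.46 − $216.16| = $182.29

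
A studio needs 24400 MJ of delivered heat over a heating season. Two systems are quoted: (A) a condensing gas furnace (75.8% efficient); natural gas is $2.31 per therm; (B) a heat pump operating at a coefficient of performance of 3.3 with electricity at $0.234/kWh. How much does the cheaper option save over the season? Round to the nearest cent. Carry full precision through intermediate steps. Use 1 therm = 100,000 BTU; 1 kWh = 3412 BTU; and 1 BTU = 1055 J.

$224.17

Heat load = 24400 MJ = 24,400,000,000 J / 1055 = 23,127,962 BTU
Gas: input = 23,127,962 / 0.758 = 30,511,823 BTU = 305.1 therm → 305.1 × $2.31 = $704.82
Heat pump: 23,127,962 BTU / 3412 = 6,778 kWh heat; / 3.3 = 2,054 kWh in → × $0.234 = $480.65
Difference = |$704.82 − $480.65| = $224.17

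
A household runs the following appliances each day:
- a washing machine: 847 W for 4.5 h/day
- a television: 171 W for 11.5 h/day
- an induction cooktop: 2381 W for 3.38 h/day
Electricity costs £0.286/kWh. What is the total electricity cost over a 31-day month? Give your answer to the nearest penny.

£122.58

washing machine: 847 W × 4.5 h × 31 d = 118,156 Wh = 118.2 kWh
television: 171 W × 11.5 h × 31 d = 60,962 Wh = 60.96 kWh
induction cooktop: 2381 W × 3.38 h × 31 d = 249,481 Wh = 249.5 kWh
Total energy = 118.2 + 60.96 + 249.5 = 428.6 kWh
Cost = 428.6 kWh × £0.286 = £122.58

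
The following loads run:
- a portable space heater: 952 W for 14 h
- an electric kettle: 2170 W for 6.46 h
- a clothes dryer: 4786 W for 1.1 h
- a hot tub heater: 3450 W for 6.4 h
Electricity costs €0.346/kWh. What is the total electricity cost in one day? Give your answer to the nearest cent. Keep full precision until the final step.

portable space heater: 952 W × 14 h = 13,328 Wh = 13.33 kWh
electric kettle: 2170 W × 6.46 h = 14,018 Wh = 14.02 kWh
clothes dryer: 4786 W × 1.1 h = 5,265 Wh = 5.265 kWh
hot tub heater: 3450 W × 6.4 h = 22,080 Wh = 22.08 kWh
Total energy = 13.33 + 14.02 + 5.265 + 22.08 = 54.69 kWh
Cost = 54.69 kWh × €0.346 = €18.92

€18.92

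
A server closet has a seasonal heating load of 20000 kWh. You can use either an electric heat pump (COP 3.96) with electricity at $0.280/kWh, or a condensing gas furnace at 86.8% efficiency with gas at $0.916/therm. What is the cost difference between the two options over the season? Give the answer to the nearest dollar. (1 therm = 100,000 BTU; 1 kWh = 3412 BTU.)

Heat load = 20000 kWh × 3412 = 68,240,000 BTU
Gas: input = 68,240,000 / 0.868 = 78,617,512 BTU = 786.2 therm → 786.2 × $0.916 = $720.14
Heat pump: 68,240,000 BTU / 3412 = 20,000 kWh heat; / 3.96 = 5,051 kWh in → × $0.280 = $1,414.14
Difference = |$720.14 − $1,414.14| = $694.01 ≈ $694

$694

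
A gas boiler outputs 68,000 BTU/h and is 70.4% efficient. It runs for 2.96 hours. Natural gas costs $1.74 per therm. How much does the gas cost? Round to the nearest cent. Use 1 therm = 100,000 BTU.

$4.97

Heat delivered = 68,000 BTU/h × 2.96 h = 201,280 BTU
Gas input = 201,280 / 0.704 = 285,909 BTU
= 285,909 / 100,000 = 2.859 therm
Cost = 2.859 × $1.74/therm = $4.97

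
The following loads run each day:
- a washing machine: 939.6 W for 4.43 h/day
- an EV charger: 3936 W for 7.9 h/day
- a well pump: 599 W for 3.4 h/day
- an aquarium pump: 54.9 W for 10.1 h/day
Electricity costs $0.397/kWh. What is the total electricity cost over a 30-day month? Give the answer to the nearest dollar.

$451

washing machine: 939.6 W × 4.43 h × 30 d = 124,873 Wh = 124.9 kWh
EV charger: 3936 W × 7.9 h × 30 d = 932,832 Wh = 932.8 kWh
well pump: 599 W × 3.4 h × 30 d = 61,098 Wh = 61.1 kWh
aquarium pump: 54.9 W × 10.1 h × 30 d = 16,635 Wh = 16.63 kWh
Total energy = 124.9 + 932.8 + 61.1 + 16.63 = 1,135 kWh
Cost = 1,135 kWh × $0.397 = $450.77 ≈ $451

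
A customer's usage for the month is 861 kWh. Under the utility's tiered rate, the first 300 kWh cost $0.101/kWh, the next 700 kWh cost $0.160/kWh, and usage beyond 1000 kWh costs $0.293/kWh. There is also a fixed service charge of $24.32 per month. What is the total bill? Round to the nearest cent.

$144.38

First 300 kWh × $0.101 = $30.30
Next 561 kWh × $0.160 = $89.76
Remaining tier: 0 kWh (not reached)
Energy charge = $120.06; + service $24.32 = $144.38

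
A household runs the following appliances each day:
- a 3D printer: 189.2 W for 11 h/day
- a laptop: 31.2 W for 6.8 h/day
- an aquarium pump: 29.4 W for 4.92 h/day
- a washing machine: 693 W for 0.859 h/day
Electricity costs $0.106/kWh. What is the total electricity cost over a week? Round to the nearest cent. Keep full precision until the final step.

3D printer: 189.2 W × 11 h × 7 d = 14,568 Wh = 14.57 kWh
laptop: 31.2 W × 6.8 h × 7 d = 1,485 Wh = 1.485 kWh
aquarium pump: 29.4 W × 4.92 h × 7 d = 1,013 Wh = 1.013 kWh
washing machine: 693 W × 0.859 h × 7 d = 4,167 Wh = 4.167 kWh
Total energy = 14.57 + 1.485 + 1.013 + 4.167 = 21.23 kWh
Cost = 21.23 kWh × $0.106 = $2.25

$2.25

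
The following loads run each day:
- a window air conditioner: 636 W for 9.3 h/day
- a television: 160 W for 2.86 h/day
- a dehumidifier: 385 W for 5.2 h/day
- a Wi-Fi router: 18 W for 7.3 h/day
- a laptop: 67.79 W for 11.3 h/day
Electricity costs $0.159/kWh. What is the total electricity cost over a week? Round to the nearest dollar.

$10

window air conditioner: 636 W × 9.3 h × 7 d = 41,404 Wh = 41.4 kWh
television: 160 W × 2.86 h × 7 d = 3,203 Wh = 3.203 kWh
dehumidifier: 385 W × 5.2 h × 7 d = 14,014 Wh = 14.01 kWh
Wi-Fi router: 18 W × 7.3 h × 7 d = 920 Wh = 0.9198 kWh
laptop: 67.79 W × 11.3 h × 7 d = 5,362 Wh = 5.362 kWh
Total energy = 41.4 + 3.203 + 14.01 + 0.9198 + 5.362 = 64.9 kWh
Cost = 64.9 kWh × $0.159 = $10.32 ≈ $10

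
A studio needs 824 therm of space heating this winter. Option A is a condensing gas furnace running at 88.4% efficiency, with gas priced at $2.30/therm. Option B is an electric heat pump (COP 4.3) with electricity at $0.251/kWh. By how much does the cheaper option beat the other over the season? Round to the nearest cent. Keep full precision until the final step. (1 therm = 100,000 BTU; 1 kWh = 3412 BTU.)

Heat load = 824 therm × 100,000 = 82,400,000 BTU
Gas: input = 82,400,000 / 0.884 = 93,212,670 BTU = 932.1 therm → 932.1 × $2.30 = $2,143.89
Heat pump: 82,400,000 BTU / 3412 = 24,150 kWh heat; / 4.3 = 5,616 kWh in → × $0.251 = $1,409.69
Difference = |$2,143.89 − $1,409.69| = $734.20

$734.20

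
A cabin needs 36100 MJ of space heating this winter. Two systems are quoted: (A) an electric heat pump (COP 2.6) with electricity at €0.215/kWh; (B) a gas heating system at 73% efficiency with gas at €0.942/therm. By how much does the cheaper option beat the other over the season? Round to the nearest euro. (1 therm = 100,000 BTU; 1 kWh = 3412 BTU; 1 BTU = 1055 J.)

Heat load = 36100 MJ = 36,100,000,000 J / 1055 = 34,218,009 BTU
Gas: input = 34,218,009 / 0.73 = 46,873,986 BTU = 468.7 therm → 468.7 × €0.942 = €441.55
Heat pump: 34,218,009 BTU / 3412 = 10,030 kWh heat; / 2.6 = 3,857 kWh in → × €0.215 = €829.30
Difference = |€441.55 − €829.30| = €387.75 ≈ €388

€388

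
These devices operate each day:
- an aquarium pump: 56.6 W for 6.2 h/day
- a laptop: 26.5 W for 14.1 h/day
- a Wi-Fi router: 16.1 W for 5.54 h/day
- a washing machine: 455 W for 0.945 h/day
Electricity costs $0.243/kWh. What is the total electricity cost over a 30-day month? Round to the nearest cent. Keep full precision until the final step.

aquarium pump: 56.6 W × 6.2 h × 30 d = 10,528 Wh = 10.53 kWh
laptop: 26.5 W × 14.1 h × 30 d = 11,210 Wh = 11.21 kWh
Wi-Fi router: 16.1 W × 5.54 h × 30 d = 2,676 Wh = 2.676 kWh
washing machine: 455 W × 0.945 h × 30 d = 12,899 Wh = 12.9 kWh
Total energy = 10.53 + 11.21 + 2.676 + 12.9 = 37.31 kWh
Cost = 37.31 kWh × $0.243 = $9.07

$9.07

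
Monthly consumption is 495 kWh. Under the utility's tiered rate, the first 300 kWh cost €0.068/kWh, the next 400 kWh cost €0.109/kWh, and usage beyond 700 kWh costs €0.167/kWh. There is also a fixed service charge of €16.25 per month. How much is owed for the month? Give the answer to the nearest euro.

€58

First 300 kWh × €0.068 = €20.40
Next 195 kWh × €0.109 = €21.25
Remaining tier: 0 kWh (not reached)
Energy charge = €41.66; + service €16.25 = €57.91 ≈ €58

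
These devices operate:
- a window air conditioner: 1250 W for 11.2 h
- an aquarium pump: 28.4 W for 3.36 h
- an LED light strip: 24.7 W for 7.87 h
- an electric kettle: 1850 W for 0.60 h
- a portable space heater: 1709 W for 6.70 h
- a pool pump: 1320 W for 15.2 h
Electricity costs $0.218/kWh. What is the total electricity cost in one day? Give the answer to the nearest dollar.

window air conditioner: 1250 W × 11.2 h = 14,000 Wh = 14 kWh
aquarium pump: 28.4 W × 3.36 h = 95 Wh = 0.09542 kWh
LED light strip: 24.7 W × 7.87 h = 194 Wh = 0.1944 kWh
electric kettle: 1850 W × 0.60 h = 1,110 Wh = 1.11 kWh
portable space heater: 1709 W × 6.70 h = 11,450 Wh = 11.45 kWh
pool pump: 1320 W × 15.2 h = 20,064 Wh = 20.06 kWh
Total energy = 14 + 0.09542 + 0.1944 + 1.11 + 11.45 + 20.06 = 46.91 kWh
Cost = 46.91 kWh × $0.218 = $10.23 ≈ $10

$10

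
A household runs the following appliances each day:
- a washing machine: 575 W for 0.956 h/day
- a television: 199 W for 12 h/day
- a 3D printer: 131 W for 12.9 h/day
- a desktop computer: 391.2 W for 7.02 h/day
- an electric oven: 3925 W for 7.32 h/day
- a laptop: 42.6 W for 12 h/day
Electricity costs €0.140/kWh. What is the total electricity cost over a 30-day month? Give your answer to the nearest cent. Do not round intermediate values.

€153.79

washing machine: 575 W × 0.956 h × 30 d = 16,491 Wh = 16.49 kWh
television: 199 W × 12 h × 30 d = 71,640 Wh = 71.64 kWh
3D printer: 131 W × 12.9 h × 30 d = 50,697 Wh = 50.7 kWh
desktop computer: 391.2 W × 7.02 h × 30 d = 82,387 Wh = 82.39 kWh
electric oven: 3925 W × 7.32 h × 30 d = 861,930 Wh = 861.9 kWh
laptop: 42.6 W × 12 h × 30 d = 15,336 Wh = 15.34 kWh
Total energy = 16.49 + 71.64 + 50.7 + 82.39 + 861.9 + 15.34 = 1,098 kWh
Cost = 1,098 kWh × €0.140 = €153.79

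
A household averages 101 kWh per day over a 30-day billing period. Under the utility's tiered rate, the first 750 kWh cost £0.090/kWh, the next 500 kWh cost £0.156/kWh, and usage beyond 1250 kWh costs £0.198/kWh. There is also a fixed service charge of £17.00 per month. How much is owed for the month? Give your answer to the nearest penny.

£514.94

Usage = 101 kWh/day × 30 days = 3030 kWh
First 750 kWh × £0.090 = £67.50
Next 500 kWh × £0.156 = £78.00
Remaining 1780 kWh × £0.198 = £352.44
Energy charge = £497.94; + service £17.00 = £514.94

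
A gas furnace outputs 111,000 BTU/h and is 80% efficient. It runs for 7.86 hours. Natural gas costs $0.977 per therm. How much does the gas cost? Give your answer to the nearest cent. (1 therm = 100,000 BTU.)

$10.65

Heat delivered = 111,000 BTU/h × 7.86 h = 872,460 BTU
Gas input = 872,460 / 0.80 = 1,090,575 BTU
= 1,090,575 / 100,000 = 10.91 therm
Cost = 10.91 × $0.977/therm = $10.65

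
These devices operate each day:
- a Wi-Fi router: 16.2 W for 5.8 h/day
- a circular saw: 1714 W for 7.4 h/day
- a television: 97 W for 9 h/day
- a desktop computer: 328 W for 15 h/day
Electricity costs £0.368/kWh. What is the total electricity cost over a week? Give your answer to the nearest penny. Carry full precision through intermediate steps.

Wi-Fi router: 16.2 W × 5.8 h × 7 d = 658 Wh = 0.6577 kWh
circular saw: 1714 W × 7.4 h × 7 d = 88,785 Wh = 88.79 kWh
television: 97 W × 9 h × 7 d = 6,111 Wh = 6.111 kWh
desktop computer: 328 W × 15 h × 7 d = 34,440 Wh = 34.44 kWh
Total energy = 0.6577 + 88.79 + 6.111 + 34.44 = 130 kWh
Cost = 130 kWh × £0.368 = £47.84

£47.84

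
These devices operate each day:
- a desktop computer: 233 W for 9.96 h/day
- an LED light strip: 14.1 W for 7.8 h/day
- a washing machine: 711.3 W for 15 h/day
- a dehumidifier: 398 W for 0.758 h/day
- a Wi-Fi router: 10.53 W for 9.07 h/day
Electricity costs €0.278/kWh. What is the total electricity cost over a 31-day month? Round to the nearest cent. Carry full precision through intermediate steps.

€116.32

desktop computer: 233 W × 9.96 h × 31 d = 71,941 Wh = 71.94 kWh
LED light strip: 14.1 W × 7.8 h × 31 d = 3,409 Wh = 3.409 kWh
washing machine: 711.3 W × 15 h × 31 d = 330,754 Wh = 330.8 kWh
dehumidifier: 398 W × 0.758 h × 31 d = 9,352 Wh = 9.352 kWh
Wi-Fi router: 10.53 W × 9.07 h × 31 d = 2,961 Wh = 2.961 kWh
Total energy = 71.94 + 3.409 + 330.8 + 9.352 + 2.961 = 418.4 kWh
Cost = 418.4 kWh × €0.278 = €116.32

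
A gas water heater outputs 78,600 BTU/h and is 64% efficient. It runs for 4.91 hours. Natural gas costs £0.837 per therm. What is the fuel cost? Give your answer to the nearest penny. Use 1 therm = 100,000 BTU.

£5.05

Heat delivered = 78,600 BTU/h × 4.91 h = 385,926 BTU
Gas input = 385,926 / 0.64 = 603,009 BTU
= 603,009 / 100,000 = 6.03 therm
Cost = 6.03 × £0.837/therm = £5.05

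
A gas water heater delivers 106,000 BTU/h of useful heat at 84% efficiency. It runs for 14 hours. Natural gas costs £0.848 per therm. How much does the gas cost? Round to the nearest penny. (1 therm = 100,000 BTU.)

£14.98

Heat delivered = 106,000 BTU/h × 14 h = 1,484,000 BTU
Gas input = 1,484,000 / 0.84 = 1,766,667 BTU
= 1,766,667 / 100,000 = 17.67 therm
Cost = 17.67 × £0.848/therm = £14.98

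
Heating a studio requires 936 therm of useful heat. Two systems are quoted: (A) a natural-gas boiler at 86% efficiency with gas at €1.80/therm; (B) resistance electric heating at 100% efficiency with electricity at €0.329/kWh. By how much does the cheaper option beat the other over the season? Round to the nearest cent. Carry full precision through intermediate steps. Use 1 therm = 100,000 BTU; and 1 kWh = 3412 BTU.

Heat load = 936 therm × 100,000 = 93,600,000 BTU
Gas: input = 93,600,000 / 0.86 = 108,837,209 BTU = 1,088 therm → 1,088 × €1.80 = €1,959.07
Electric: 93,600,000 BTU / 3412 = 27,430 kWh → × €0.329 = €9,025.32
Difference = |€1,959.07 − €9,025.32| = €7,066.25

€7066.25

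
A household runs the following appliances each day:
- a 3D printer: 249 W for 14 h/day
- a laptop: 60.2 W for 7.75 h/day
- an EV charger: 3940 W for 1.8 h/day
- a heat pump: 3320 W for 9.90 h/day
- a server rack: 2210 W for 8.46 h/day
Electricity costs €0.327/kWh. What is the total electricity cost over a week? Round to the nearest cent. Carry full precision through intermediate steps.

€143.31

3D printer: 249 W × 14 h × 7 d = 24,402 Wh = 24.4 kWh
laptop: 60.2 W × 7.75 h × 7 d = 3,266 Wh = 3.266 kWh
EV charger: 3940 W × 1.8 h × 7 d = 49,644 Wh = 49.64 kWh
heat pump: 3320 W × 9.90 h × 7 d = 230,076 Wh = 230.1 kWh
server rack: 2210 W × 8.46 h × 7 d = 130,876 Wh = 130.9 kWh
Total energy = 24.4 + 3.266 + 49.64 + 230.1 + 130.9 = 438.3 kWh
Cost = 438.3 kWh × €0.327 = €143.31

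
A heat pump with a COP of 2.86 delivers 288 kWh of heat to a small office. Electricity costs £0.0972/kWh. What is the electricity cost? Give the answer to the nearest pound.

Electrical input = 288 kWh / 2.86 = 100.7 kWh
Cost = 100.7 × £0.0972/kWh = £9.79 ≈ £10

£10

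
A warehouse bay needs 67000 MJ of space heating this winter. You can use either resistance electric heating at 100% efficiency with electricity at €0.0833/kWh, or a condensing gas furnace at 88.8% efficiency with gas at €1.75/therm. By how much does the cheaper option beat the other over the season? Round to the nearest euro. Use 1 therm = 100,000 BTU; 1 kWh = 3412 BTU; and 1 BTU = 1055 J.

€299

Heat load = 67000 MJ = 67,000,000,000 J / 1055 = 63,507,109 BTU
Gas: input = 63,507,109 / 0.888 = 71,517,015 BTU = 715.2 therm → 715.2 × €1.75 = €1,251.55
Electric: 63,507,109 BTU / 3412 = 18,610 kWh → × €0.0833 = €1,550.45
Difference = |€1,251.55 − €1,550.45| = €298.90 ≈ €299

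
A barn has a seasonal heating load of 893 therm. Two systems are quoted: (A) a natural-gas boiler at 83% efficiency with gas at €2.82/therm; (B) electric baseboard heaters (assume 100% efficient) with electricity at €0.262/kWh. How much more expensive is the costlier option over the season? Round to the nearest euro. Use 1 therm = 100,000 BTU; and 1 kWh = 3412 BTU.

Heat load = 893 therm × 100,000 = 89,300,000 BTU
Gas: input = 89,300,000 / 0.83 = 107,590,361 BTU = 1,076 therm → 1,076 × €2.82 = €3,034.05
Electric: 89,300,000 BTU / 3412 = 26,170 kWh → × €0.262 = €6,857.15
Difference = |€3,034.05 − €6,857.15| = €3,823.10 ≈ €3823

€3823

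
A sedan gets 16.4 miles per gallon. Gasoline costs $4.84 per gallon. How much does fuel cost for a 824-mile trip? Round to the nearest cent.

Fuel = 824 mi / 16.4 mpg = 50.24 gal
Cost = 50.24 gal × $4.84/gal = $243.18

$243.18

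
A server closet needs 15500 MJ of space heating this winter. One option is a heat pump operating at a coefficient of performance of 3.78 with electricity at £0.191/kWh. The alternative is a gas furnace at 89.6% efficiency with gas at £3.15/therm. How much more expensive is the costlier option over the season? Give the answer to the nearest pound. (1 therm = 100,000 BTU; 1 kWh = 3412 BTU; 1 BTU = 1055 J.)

Heat load = 15500 MJ = 15,500,000,000 J / 1055 = 14,691,943 BTU
Gas: input = 14,691,943 / 0.896 = 16,397,258 BTU = 164 therm → 164 × £3.15 = £516.51
Heat pump: 14,691,943 BTU / 3412 = 4,306 kWh heat; / 3.78 = 1,139 kWh in → × £0.191 = £217.58
Difference = |£516.51 − £217.58| = £298.94 ≈ £299

£299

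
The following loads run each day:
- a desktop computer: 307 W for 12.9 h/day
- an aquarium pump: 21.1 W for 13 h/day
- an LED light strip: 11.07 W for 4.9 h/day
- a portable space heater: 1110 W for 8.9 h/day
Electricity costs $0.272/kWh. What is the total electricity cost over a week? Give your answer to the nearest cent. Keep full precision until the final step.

$26.98

desktop computer: 307 W × 12.9 h × 7 d = 27,722 Wh = 27.72 kWh
aquarium pump: 21.1 W × 13 h × 7 d = 1,920 Wh = 1.92 kWh
LED light strip: 11.07 W × 4.9 h × 7 d = 380 Wh = 0.3797 kWh
portable space heater: 1110 W × 8.9 h × 7 d = 69,153 Wh = 69.15 kWh
Total energy = 27.72 + 1.92 + 0.3797 + 69.15 = 99.17 kWh
Cost = 99.17 kWh × $0.272 = $26.98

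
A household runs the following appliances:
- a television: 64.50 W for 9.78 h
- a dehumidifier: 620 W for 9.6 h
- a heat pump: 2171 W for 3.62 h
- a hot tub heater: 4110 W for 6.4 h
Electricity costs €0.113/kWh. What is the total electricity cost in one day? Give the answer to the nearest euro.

€5

television: 64.50 W × 9.78 h = 631 Wh = 0.6308 kWh
dehumidifier: 620 W × 9.6 h = 5,952 Wh = 5.952 kWh
heat pump: 2171 W × 3.62 h = 7,859 Wh = 7.859 kWh
hot tub heater: 4110 W × 6.4 h = 26,304 Wh = 26.3 kWh
Total energy = 0.6308 + 5.952 + 7.859 + 26.3 = 40.75 kWh
Cost = 40.75 kWh × €0.113 = €4.60 ≈ €5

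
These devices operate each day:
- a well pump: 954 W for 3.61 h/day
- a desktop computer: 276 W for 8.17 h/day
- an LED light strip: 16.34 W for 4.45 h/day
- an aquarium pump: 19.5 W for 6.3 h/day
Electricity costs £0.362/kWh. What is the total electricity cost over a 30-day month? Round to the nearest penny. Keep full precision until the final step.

£64.01

well pump: 954 W × 3.61 h × 30 d = 103,318 Wh = 103.3 kWh
desktop computer: 276 W × 8.17 h × 30 d = 67,648 Wh = 67.65 kWh
LED light strip: 16.34 W × 4.45 h × 30 d = 2,181 Wh = 2.181 kWh
aquarium pump: 19.5 W × 6.3 h × 30 d = 3,686 Wh = 3.686 kWh
Total energy = 103.3 + 67.65 + 2.181 + 3.686 = 176.8 kWh
Cost = 176.8 kWh × £0.362 = £64.01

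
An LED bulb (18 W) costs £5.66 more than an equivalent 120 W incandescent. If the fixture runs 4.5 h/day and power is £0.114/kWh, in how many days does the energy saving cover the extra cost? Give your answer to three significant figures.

Power saved = 120 − 18 = 102 W
Daily energy saved = 102 W × 4.5 h = 459 Wh = 0.459 kWh
Daily savings = 0.459 × £0.114 = £0.0523
Payback = £5.66 / £0.0523 per day = 108.2 days

108 days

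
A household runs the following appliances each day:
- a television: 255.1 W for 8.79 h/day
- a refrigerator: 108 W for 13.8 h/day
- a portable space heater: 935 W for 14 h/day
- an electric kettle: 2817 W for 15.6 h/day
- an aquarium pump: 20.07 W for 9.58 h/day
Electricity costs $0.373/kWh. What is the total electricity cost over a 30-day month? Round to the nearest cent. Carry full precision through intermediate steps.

television: 255.1 W × 8.79 h × 30 d = 67,270 Wh = 67.27 kWh
refrigerator: 108 W × 13.8 h × 30 d = 44,712 Wh = 44.71 kWh
portable space heater: 935 W × 14 h × 30 d = 392,700 Wh = 392.7 kWh
electric kettle: 2817 W × 15.6 h × 30 d = 1,318,356 Wh = 1,318 kWh
aquarium pump: 20.07 W × 9.58 h × 30 d = 5,768 Wh = 5.768 kWh
Total energy = 67.27 + 44.71 + 392.7 + 1,318 + 5.768 = 1,829 kWh
Cost = 1,829 kWh × $0.373 = $682.14

$682.14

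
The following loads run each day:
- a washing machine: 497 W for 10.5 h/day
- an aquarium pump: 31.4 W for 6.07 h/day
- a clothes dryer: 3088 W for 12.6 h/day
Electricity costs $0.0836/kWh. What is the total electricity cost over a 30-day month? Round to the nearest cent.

$111.15

washing machine: 497 W × 10.5 h × 30 d = 156,555 Wh = 156.6 kWh
aquarium pump: 31.4 W × 6.07 h × 30 d = 5,718 Wh = 5.718 kWh
clothes dryer: 3088 W × 12.6 h × 30 d = 1,167,264 Wh = 1,167 kWh
Total energy = 156.6 + 5.718 + 1,167 = 1,330 kWh
Cost = 1,330 kWh × $0.0836 = $111.15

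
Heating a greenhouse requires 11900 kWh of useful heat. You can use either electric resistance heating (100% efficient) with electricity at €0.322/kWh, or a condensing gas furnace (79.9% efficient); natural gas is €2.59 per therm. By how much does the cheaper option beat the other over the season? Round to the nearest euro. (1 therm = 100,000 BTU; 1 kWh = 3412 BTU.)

€2516

Heat load = 11900 kWh × 3412 = 40,602,800 BTU
Gas: input = 40,602,800 / 0.799 = 50,817,021 BTU = 508.2 therm → 508.2 × €2.59 = €1,316.16
Electric: 40,602,800 BTU / 3412 = 11,900 kWh → × €0.322 = €3,831.80
Difference = |€1,316.16 − €3,831.80| = €2,515.64 ≈ €2516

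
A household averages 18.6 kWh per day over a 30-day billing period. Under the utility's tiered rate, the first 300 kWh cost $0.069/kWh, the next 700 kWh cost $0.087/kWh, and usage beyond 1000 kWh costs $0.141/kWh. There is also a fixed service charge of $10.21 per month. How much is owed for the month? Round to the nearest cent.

Usage = 18.6 kWh/day × 30 days = 558 kWh
First 300 kWh × $0.069 = $20.70
Next 258 kWh × $0.087 = $22.45
Remaining tier: 0 kWh (not reached)
Energy charge = $43.15; + service $10.21 = $53.36

$53.36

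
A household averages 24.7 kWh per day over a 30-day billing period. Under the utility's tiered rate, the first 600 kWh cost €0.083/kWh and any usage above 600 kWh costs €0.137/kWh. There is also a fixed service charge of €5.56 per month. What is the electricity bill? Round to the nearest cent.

Usage = 24.7 kWh/day × 30 days = 741 kWh
First 600 kWh × €0.083 = €49.80
Remaining 141 kWh × €0.137 = €19.32
Energy charge = €69.12; + service €5.56 = €74.68

€74.68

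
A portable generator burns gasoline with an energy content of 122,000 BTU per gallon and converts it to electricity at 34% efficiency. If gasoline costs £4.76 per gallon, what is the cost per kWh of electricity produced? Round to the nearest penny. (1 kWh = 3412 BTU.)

Electrical output per gallon = 122,000 BTU × 0.34 / 3412 BTU/kWh = 12.16 kWh
Cost per kWh = £4.76 / 12.16 kWh = £0.392

£0.39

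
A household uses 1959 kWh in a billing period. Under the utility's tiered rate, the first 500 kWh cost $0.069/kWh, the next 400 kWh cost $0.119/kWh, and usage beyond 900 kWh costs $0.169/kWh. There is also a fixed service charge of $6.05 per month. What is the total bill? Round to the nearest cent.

First 500 kWh × $0.069 = $34.50
Next 400 kWh × $0.119 = $47.60
Remaining 1059 kWh × $0.169 = $178.97
Energy charge = $261.07; + service $6.05 = $267.12

$267.12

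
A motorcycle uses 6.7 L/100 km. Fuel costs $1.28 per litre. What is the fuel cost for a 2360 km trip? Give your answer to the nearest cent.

Fuel = 6.7 L/100 km × 2360 km / 100 = 158.1 L
Cost = 158.1 L × $1.28/L = $202.39

$202.39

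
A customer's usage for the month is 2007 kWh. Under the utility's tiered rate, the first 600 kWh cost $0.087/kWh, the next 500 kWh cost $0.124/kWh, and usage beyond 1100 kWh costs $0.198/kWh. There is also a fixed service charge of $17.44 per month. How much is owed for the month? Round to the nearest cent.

$311.23

First 600 kWh × $0.087 = $52.20
Next 500 kWh × $0.124 = $62.00
Remaining 907 kWh × $0.198 = $179.59
Energy charge = $293.79; + service $17.44 = $311.23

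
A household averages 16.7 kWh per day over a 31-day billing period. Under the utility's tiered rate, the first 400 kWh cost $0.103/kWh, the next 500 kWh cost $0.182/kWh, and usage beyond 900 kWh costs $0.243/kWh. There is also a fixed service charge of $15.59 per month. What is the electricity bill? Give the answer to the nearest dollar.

Usage = 16.7 kWh/day × 31 days = 517.7 kWh
First 400 kWh × $0.103 = $41.20
Next 117.7 kWh × $0.182 = $21.42
Remaining tier: 0 kWh (not reached)
Energy charge = $62.62; + service $15.59 = $78.21 ≈ $78

$78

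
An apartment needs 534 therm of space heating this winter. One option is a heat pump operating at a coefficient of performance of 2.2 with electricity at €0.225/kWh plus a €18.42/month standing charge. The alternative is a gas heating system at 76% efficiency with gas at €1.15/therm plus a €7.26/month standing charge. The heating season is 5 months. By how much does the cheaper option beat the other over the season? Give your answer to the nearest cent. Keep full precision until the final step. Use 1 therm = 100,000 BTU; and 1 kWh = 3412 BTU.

€848.41

Heat load = 534 therm × 100,000 = 53,400,000 BTU
Gas: input = 53,400,000 / 0.76 = 70,263,158 BTU = 702.6 therm → 702.6 × €1.15 = €808.03; + 5 × €7.26 standing = €844.33
Heat pump: 53,400,000 BTU / 3412 = 15,650 kWh heat; / 2.2 = 7,114 kWh in → × €0.225 = €1,600.63; + 5 × €18.42 standing = €1,692.73
Difference = |€844.33 − €1,692.73| = €848.41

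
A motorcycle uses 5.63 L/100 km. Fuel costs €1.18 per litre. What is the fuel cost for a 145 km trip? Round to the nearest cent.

€9.63

Fuel = 5.63 L/100 km × 145 km / 100 = 8.164 L
Cost = 8.164 L × €1.18/L = €9.63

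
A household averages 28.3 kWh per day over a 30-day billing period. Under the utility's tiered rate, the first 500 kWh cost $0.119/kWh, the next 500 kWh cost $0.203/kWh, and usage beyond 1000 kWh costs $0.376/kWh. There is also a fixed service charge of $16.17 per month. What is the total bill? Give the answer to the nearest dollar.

Usage = 28.3 kWh/day × 30 days = 849 kWh
First 500 kWh × $0.119 = $59.50
Next 349 kWh × $0.203 = $70.85
Remaining tier: 0 kWh (not reached)
Energy charge = $130.35; + service $16.17 = $146.52 ≈ $147

$147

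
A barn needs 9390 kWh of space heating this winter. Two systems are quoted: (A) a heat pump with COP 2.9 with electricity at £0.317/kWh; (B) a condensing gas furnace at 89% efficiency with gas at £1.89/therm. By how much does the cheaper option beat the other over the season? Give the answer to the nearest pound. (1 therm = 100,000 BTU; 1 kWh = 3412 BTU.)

£346

Heat load = 9390 kWh × 3412 = 32,038,680 BTU
Gas: input = 32,038,680 / 0.89 = 35,998,517 BTU = 360 therm → 360 × £1.89 = £680.37
Heat pump: 32,038,680 BTU / 3412 = 9,390 kWh heat; / 2.9 = 3,238 kWh in → × £0.317 = £1,026.42
Difference = |£680.37 − £1,026.42| = £346.05 ≈ £346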